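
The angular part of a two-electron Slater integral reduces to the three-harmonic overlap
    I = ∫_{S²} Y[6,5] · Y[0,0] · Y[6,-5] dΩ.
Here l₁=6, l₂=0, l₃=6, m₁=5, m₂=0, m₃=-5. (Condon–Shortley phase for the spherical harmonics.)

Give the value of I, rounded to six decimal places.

-0.282095

Checks pass: Σm=0; 12 even; l₃=6∈[6,6].
(2·6+1)(2·0+1)(2·6+1) = 169
Δ: 0! 12! 0! / 13! → 1/13
sum: t=0:+1/518400 = 1/518400
3j²(6 0 6; 0 0 0) = Δ·Π!·Σ² = 1/13  (sign +1)
sum: t=0:+1/39916800 = 1/39916800
3j²(6 0 6; 5 0 -5) = Δ·Π!·Σ² = 1/13  (sign -1)
combine: 4πI² = 169·1/13·1/13 = 1/1
take √, sign -1: I = -0.28209479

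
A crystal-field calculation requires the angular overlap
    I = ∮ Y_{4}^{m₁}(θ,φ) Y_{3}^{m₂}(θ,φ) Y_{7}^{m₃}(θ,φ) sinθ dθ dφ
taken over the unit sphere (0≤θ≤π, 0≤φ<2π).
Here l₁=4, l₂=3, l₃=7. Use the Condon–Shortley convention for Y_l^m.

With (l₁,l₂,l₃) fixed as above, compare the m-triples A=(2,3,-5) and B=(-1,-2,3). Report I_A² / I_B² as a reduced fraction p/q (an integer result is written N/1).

Shared (l₁,l₂,l₃)=(4,3,7): N and (l;000)² cancel in I_A²/I_B².
A: Δ = 0!·8!·6!/15! = 1/45045; Racah Σ t=0..0: t=0:+1/1036800 = 1/1036800; ⇒ 3j(4 3 7; 2 3 -5)² = 4/195, sgn +1
B: Δ = 0!·8!·6!/15! = 1/45045; Racah Σ t=0..0: t=0:+1/86400 = 1/86400; ⇒ 3j(4 3 7; -1 -2 3)² = 16/715, sgn +1
I_A²/I_B² = (4/195)/(16/715) = 11/12

11/12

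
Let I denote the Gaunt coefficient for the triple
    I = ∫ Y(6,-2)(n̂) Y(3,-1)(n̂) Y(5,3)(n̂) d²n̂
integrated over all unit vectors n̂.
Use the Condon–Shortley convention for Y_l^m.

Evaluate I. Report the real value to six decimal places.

-0.145631

Rules hold: Σm=0, L=14 even, 3≤5≤9.
N = 13·7·11 = 1001
Δ = 4!·8!·2!/15! = 1/675675
Racah Σ t=1..3: t=1:−1/8640 t=2:+1/2304 t=3:−1/8640 = 7/34560
⇒ 3j(6 3 5; 0 0 0)² = 7/429, sgn -1
Racah Σ t=0..2: t=0:+1/1935360 t=1:−1/30240 t=2:+1/11520 = 1/18432
⇒ 3j(6 3 5; -2 -1 3)² = 7/429, sgn +1
4πI² = N·(3j₀)²·(3jₘ)² = 343/1287
I = -1·√(0.266511/4π) = -0.14563067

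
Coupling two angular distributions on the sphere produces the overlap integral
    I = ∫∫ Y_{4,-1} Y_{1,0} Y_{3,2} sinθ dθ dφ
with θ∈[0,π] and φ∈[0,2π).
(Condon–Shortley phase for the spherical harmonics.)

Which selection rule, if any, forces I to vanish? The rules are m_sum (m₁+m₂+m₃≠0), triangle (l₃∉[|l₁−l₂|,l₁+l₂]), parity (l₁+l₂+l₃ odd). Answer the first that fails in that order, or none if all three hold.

m_sum

m₁+m₂+m₃ = -1 + 0 + 2 = 1  ✗
triangle: |4−1|=3 ≤ l₃=3 ≤ 4+1=5
parity: l₁+l₂+l₃ = 8 is even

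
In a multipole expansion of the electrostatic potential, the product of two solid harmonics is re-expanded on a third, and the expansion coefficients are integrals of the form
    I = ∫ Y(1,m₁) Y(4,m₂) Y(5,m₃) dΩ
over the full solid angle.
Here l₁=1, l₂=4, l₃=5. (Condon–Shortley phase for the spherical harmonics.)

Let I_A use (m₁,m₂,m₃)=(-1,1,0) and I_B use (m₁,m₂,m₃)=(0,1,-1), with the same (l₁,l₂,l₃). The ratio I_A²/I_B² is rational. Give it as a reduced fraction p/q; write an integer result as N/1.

l's match ⇒ only the (l;m) 3-j factors differ between A and B.
A: triangle coeff Δ(1,4,5) = 1/495; Σ_t [0,0]: t=0:+1/1440 = 1/1440; (3j)²=2/99 [(1 4 5; -1 1 0)], sign=-1
B: triangle coeff Δ(1,4,5) = 1/495; Σ_t [0,0]: t=0:+1/720 = 1/720; (3j)²=8/165 [(1 4 5; 0 1 -1)], sign=+1
I_A²/I_B² = (2/99)/(8/165) = 5/12

5/12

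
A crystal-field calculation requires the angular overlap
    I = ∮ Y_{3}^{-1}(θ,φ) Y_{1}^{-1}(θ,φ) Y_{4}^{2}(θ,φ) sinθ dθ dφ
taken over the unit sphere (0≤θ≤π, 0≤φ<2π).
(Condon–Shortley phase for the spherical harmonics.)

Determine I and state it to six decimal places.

0.238414

m-sum 0 ✓  L=8 even ✓  2≤4≤4 ✓
Π(2lᵢ+1) = 7×3×9 = 189
triangle coeff Δ(3,1,4) = 1/252
Σ_t [0,0]: t=0:+1/36 = 1/36
(3j)²=4/63 [(3 1 4; 0 0 0)], sign=+1
Σ_t [0,0]: t=0:+1/96 = 1/96
(3j)²=5/84 [(3 1 4; -1 -1 2)], sign=+1
⇒ 4πI² = 5/7
I = (+1)√(5/7/(4π)) = 0.23841361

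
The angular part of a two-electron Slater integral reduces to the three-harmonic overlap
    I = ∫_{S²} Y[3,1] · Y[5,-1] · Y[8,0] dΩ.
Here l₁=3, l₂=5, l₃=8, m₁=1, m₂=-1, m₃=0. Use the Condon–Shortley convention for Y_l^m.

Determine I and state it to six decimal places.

Rules hold: Σm=0, L=16 even, 2≤8≤8.
N = 7·11·17 = 1309
Δ = 0!·6!·10!/17! = 1/136136
Racah Σ t=0..0: t=0:+1/518400 = 1/518400
⇒ 3j(3 5 8; 0 0 0)² = 56/2431, sgn +1
Racah Σ t=0..0: t=0:+1/829440 = 1/829440
⇒ 3j(3 5 8; 1 -1 0)² = 35/2431, sgn +1
4πI² = N·(3j₀)²·(3jₘ)² = 13720/31603
I = +1·√(0.434136/4π) = 0.18586943

0.185869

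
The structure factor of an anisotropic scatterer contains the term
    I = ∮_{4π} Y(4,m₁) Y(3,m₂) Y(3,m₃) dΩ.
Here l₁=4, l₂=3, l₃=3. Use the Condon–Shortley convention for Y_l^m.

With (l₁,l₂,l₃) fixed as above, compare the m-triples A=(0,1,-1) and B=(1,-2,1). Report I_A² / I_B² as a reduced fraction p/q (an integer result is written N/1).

l's match ⇒ only the (l;m) 3-j factors differ between A and B.
A: triangle coeff Δ(4,3,3) = 1/34650; Σ_t [2,4]: t=2:+1/32 t=3:−1/36 t=4:+1/1152 = 5/1152; (3j)²=1/1386 [(4 3 3; 0 1 -1)], sign=+1
B: triangle coeff Δ(4,3,3) = 1/34650; Σ_t [0,1]: t=0:+1/144 t=1:−1/48 = -1/72; (3j)²=16/693 [(4 3 3; 1 -2 1)], sign=-1
I_A²/I_B² = (1/1386)/(16/693) = 1/32

1/32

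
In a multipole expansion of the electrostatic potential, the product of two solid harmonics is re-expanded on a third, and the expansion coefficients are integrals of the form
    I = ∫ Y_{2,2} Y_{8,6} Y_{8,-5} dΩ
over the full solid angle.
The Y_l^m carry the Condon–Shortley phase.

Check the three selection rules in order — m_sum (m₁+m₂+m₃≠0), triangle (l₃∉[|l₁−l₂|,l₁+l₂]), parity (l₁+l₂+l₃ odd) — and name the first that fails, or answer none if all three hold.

m_sum

Σmᵢ = 3  ✗
l₃∈[|l₁−l₂|,l₁+l₂]=[6,10], have l₃=8
Σlᵢ = 18 ⇒ even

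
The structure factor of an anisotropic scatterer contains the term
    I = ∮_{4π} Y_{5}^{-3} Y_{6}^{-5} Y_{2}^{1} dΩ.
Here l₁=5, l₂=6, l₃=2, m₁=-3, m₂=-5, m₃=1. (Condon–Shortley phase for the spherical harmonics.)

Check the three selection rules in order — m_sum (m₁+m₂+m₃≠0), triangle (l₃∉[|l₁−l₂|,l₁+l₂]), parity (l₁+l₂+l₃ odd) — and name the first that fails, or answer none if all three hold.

m_sum

azimuthal sum: -3 − 5 + 1 = -7  ✗
1 ≤ 2 ≤ 11 (triangle on l)
L = 5 + 6 + 2 = 13 (odd)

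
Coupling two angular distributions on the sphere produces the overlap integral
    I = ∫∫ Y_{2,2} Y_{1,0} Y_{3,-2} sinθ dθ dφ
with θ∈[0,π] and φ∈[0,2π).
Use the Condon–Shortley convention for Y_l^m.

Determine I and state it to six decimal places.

0.184674

Rules hold: Σm=0, L=6 even, 1≤3≤3.
N = 5·3·7 = 105
Δ = 0!·4!·2!/7! = 1/105
Racah Σ t=0..0: t=0:+1/4 = 1/4
⇒ 3j(2 1 3; 0 0 0)² = 3/35, sgn -1
Racah Σ t=0..0: t=0:+1/24 = 1/24
⇒ 3j(2 1 3; 2 0 -2)² = 1/21, sgn -1
4πI² = N·(3j₀)²·(3jₘ)² = 3/7
I = +1·√(0.428571/4π) = 0.18467439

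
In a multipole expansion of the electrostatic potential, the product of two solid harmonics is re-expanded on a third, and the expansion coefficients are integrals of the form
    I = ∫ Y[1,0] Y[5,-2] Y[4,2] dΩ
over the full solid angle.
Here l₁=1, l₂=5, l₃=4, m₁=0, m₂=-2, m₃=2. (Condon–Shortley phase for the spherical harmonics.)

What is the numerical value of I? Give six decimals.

Checks pass: Σm=0; 10 even; l₃=4∈[4,6].
(2·1+1)(2·5+1)(2·4+1) = 297
Δ: 2! 0! 8! / 11! → 1/495
sum: t=1:−1/576 = -1/576
3j²(1 5 4; 0 0 0) = Δ·Π!·Σ² = 5/99  (sign -1)
sum: t=1:−1/1440 = -1/1440
3j²(1 5 4; 0 -2 2) = Δ·Π!·Σ² = 7/165  (sign -1)
combine: 4πI² = 297·5/99·7/165 = 7/11
take √, sign +1: I = 0.22503380

0.225034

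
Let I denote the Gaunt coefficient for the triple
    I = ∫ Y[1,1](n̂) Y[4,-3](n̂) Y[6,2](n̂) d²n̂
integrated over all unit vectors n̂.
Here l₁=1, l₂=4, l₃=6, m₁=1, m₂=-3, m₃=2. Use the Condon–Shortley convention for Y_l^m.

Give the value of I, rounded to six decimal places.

0.000000

|1−4|≤6≤1+4 violated ⇒ I = 0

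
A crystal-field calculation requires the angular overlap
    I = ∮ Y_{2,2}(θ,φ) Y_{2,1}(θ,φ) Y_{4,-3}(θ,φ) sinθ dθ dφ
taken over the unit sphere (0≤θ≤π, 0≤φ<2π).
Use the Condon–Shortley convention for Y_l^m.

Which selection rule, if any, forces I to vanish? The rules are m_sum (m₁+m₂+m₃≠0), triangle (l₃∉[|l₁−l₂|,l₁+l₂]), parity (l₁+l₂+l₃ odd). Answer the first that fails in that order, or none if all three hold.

Σmᵢ = 0  ✓
l₃∈[|l₁−l₂|,l₁+l₂]=[0,4], have l₃=4  ✓
Σlᵢ = 8 ⇒ even  ✓

none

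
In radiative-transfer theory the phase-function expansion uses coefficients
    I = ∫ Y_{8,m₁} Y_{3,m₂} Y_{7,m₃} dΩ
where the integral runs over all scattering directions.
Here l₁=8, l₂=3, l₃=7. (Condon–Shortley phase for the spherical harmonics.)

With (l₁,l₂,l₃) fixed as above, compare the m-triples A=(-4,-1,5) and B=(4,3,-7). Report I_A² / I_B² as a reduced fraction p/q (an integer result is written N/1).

12943/195

l's match ⇒ only the (l;m) 3-j factors differ between A and B.
A: triangle coeff Δ(8,3,7) = 1/5290740; Σ_t [0,2]: t=0:+1/22992076800 t=1:−1/239500800 t=2:+1/58060800 = 43/3284582400; (3j)²=12943/755820 [(8 3 7; -4 -1 5)], sign=+1
B: triangle coeff Δ(8,3,7) = 1/5290740; Σ_t [4,4]: t=4:+1/22992076800 = 1/22992076800; (3j)²=1/3876 [(8 3 7; 4 3 -7)], sign=+1
I_A²/I_B² = (12943/755820)/(1/3876) = 12943/195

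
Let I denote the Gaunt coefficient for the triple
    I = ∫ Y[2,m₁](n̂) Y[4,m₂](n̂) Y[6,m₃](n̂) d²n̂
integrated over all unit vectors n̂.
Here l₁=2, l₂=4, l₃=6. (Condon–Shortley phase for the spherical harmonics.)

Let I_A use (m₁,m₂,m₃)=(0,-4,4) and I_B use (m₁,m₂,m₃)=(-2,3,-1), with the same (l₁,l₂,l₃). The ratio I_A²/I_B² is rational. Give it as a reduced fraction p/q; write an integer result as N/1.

9/1

l's match ⇒ only the (l;m) 3-j factors differ between A and B.
A: triangle coeff Δ(2,4,6) = 1/6435; Σ_t [0,0]: t=0:+1/161280 = 1/161280; (3j)²=1/143 [(2 4 6; 0 -4 4)], sign=+1
B: triangle coeff Δ(2,4,6) = 1/6435; Σ_t [0,0]: t=0:+1/120960 = 1/120960; (3j)²=1/1287 [(2 4 6; -2 3 -1)], sign=-1
I_A²/I_B² = (1/143)/(1/1287) = 9/1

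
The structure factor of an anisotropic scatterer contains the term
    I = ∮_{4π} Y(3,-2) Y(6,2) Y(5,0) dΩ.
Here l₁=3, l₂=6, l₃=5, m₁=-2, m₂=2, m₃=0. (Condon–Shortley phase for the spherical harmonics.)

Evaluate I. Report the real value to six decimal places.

Rules hold: Σm=0, L=14 even, 3≤5≤9.
N = 7·13·11 = 1001
Δ = 4!·2!·8!/15! = 1/675675
Racah Σ t=1..3: t=1:−1/8640 t=2:+1/2304 t=3:−1/8640 = 7/34560
⇒ 3j(3 6 5; 0 0 0)² = 7/429, sgn -1
Racah Σ t=3..4: t=3:−1/8640 t=4:+1/13824 = -1/23040
⇒ 3j(3 6 5; -2 2 0)² = 2/429, sgn +1
4πI² = N·(3j₀)²·(3jₘ)² = 98/1287
I = -1·√(0.0761461/4π) = -0.07784287

-0.077843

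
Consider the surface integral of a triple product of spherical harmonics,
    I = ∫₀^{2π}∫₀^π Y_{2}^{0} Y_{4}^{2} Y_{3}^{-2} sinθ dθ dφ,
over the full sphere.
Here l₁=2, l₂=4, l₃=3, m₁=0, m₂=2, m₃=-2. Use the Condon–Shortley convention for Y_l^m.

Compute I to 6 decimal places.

L=9 odd ⇒ parity kills the (l;000) factor ⇒ I = 0

0.000000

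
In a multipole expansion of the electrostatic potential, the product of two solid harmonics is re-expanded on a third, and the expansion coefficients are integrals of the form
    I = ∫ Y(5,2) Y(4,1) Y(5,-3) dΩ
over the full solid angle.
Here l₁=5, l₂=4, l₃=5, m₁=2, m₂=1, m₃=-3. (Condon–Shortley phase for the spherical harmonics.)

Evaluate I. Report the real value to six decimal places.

Rules hold: Σm=0, L=14 even, 1≤5≤9.
N = 11·9·11 = 1089
Δ = 4!·6!·4!/15! = 1/3153150
Racah Σ t=0..4: t=0:+1/69120 t=1:−1/1728 t=2:+1/576 t=3:−1/1728 t=4:+1/69120 = 7/11520
⇒ 3j(5 4 5; 0 0 0)² = 2/143, sgn -1
Racah Σ t=1..3: t=1:−1/6912 t=2:+1/2880 t=3:−1/17280 = 1/6912
⇒ 3j(5 4 5; 2 1 -3)² = 5/429, sgn +1
4πI² = N·(3j₀)²·(3jₘ)² = 30/169
I = -1·√(0.177515/4π) = -0.11885360

-0.118854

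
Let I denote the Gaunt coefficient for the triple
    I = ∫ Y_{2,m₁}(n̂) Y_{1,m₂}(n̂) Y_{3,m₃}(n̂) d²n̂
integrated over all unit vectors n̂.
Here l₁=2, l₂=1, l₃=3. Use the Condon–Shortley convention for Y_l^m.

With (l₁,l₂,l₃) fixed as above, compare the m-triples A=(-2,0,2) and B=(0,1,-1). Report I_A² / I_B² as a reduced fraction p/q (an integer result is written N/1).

Shared (l₁,l₂,l₃)=(2,1,3): N and (l;000)² cancel in I_A²/I_B².
A: Δ = 0!·4!·2!/7! = 1/105; Racah Σ t=0..0: t=0:+1/24 = 1/24; ⇒ 3j(2 1 3; -2 0 2)² = 1/21, sgn -1
B: Δ = 0!·4!·2!/7! = 1/105; Racah Σ t=0..0: t=0:+1/8 = 1/8; ⇒ 3j(2 1 3; 0 1 -1)² = 2/35, sgn +1
I_A²/I_B² = (1/21)/(2/35) = 5/6

5/6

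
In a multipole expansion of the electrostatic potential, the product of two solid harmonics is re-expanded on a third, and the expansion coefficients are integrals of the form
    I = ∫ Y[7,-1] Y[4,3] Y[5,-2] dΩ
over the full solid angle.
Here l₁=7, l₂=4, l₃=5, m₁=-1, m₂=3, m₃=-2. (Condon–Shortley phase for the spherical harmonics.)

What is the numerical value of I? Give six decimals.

m-sum 0 ✓  L=16 even ✓  3≤5≤11 ✓
Π(2lᵢ+1) = 15×9×11 = 1485
triangle coeff Δ(7,4,5) = 1/6126120
Σ_t [2,4]: t=2:+1/69120 t=3:−1/20736 t=4:+1/69120 = -1/51840
(3j)²=280/21879 [(7 4 5; 0 0 0)], sign=+1
Σ_t [5,6]: t=5:−1/172800 t=6:+1/1036800 = -1/207360
(3j)²=245/14586 [(7 4 5; -1 3 -2)], sign=+1
⇒ 4πI² = 171500/537251
I = (+1)√(171500/537251/(4π)) = 0.15938172

0.159382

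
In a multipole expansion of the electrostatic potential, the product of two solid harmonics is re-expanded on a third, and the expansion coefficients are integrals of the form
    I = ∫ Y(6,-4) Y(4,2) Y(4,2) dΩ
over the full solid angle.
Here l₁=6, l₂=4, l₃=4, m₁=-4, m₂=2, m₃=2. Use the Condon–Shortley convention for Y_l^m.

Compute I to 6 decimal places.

0.159678

m-sum 0 ✓  L=14 even ✓  2≤4≤10 ✓
Π(2lᵢ+1) = 13×9×9 = 1053
triangle coeff Δ(6,4,4) = 1/1261260
Σ_t [2,4]: t=2:+1/4608 t=3:−1/1296 t=4:+1/4608 = -7/20736
(3j)²=20/1287 [(6 4 4; 0 0 0)], sign=-1
Σ_t [4,6]: t=4:+1/69120 t=5:−1/14400 t=6:+1/69120 = -7/172800
(3j)²=14/715 [(6 4 4; -4 2 2)], sign=-1
⇒ 4πI² = 504/1573
I = (+1)√(504/1573/(4π)) = 0.15967833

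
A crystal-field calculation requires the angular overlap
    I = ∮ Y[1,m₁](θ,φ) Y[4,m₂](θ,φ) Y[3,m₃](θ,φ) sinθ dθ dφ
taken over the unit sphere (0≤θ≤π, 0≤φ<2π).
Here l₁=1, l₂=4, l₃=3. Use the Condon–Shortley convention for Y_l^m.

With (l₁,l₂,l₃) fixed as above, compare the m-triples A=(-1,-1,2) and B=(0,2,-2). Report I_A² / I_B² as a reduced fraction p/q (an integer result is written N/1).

1/4

Shared (l₁,l₂,l₃)=(1,4,3): N and (l;000)² cancel in I_A²/I_B².
A: Δ = 2!·0!·6!/9! = 1/252; Racah Σ t=2..2: t=2:+1/240 = 1/240; ⇒ 3j(1 4 3; -1 -1 2)² = 1/84, sgn -1
B: Δ = 2!·0!·6!/9! = 1/252; Racah Σ t=1..1: t=1:−1/120 = -1/120; ⇒ 3j(1 4 3; 0 2 -2)² = 1/21, sgn +1
I_A²/I_B² = (1/84)/(1/21) = 1/4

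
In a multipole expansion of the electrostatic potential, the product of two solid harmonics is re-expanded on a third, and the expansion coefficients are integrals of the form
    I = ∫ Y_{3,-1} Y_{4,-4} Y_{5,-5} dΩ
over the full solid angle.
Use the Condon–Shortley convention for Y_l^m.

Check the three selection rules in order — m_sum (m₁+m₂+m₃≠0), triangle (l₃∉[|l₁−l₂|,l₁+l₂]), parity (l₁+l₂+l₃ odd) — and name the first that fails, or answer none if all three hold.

azimuthal sum: -1 − 4 − 5 = -10  ✗
1 ≤ 5 ≤ 7 (triangle on l)
L = 3 + 4 + 5 = 12 (even)

m_sum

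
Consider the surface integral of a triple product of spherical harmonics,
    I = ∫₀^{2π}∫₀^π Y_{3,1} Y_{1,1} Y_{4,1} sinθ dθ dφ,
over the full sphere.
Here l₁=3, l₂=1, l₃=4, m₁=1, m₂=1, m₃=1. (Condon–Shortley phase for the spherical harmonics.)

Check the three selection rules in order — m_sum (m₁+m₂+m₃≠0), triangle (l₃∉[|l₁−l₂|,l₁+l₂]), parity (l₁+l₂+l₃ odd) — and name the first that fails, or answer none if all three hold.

m_sum

m₁+m₂+m₃ = 1 + 1 + 1 = 3  ✗
triangle: |3−1|=2 ≤ l₃=4 ≤ 3+1=4
parity: l₁+l₂+l₃ = 8 is even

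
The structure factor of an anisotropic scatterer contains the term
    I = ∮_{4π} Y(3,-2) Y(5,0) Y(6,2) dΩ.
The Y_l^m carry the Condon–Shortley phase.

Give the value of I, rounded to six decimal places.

Checks pass: Σm=0; 14 even; l₃=6∈[2,8].
(2·3+1)(2·5+1)(2·6+1) = 1001
Δ: 2! 4! 8! / 15! → 1/675675
sum: t=0:+1/8640 t=1:−1/2304 t=2:+1/8640 = -7/34560
3j²(3 5 6; 0 0 0) = Δ·Π!·Σ² = 7/429  (sign -1)
sum: t=1:−1/13824 t=2:+1/8640 = 1/23040
3j²(3 5 6; -2 0 2) = Δ·Π!·Σ² = 2/429  (sign +1)
combine: 4πI² = 1001·7/429·2/429 = 98/1287
take √, sign -1: I = -0.07784287

-0.077843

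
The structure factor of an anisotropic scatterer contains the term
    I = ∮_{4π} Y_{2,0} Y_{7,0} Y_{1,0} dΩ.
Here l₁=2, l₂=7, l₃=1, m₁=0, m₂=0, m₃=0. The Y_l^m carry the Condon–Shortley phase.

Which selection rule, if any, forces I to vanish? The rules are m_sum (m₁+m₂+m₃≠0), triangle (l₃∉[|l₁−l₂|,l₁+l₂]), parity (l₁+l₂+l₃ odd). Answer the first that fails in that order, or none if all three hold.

triangle

azimuthal sum: 0 + 0 + 0 = 0  ✓
5 ≤ 1 ≤ 9 (triangle on l)  ✗
L = 2 + 7 + 1 = 10 (even)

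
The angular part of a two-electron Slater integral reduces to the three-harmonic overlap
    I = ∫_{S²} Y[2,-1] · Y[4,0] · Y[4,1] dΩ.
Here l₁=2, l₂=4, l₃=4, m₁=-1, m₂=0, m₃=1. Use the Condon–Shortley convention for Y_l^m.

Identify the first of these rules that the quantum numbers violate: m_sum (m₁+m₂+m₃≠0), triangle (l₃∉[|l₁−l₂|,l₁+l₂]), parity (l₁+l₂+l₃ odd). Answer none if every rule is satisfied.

none

m₁+m₂+m₃ = -1 + 0 + 1 = 0  ✓
triangle: |2−4|=2 ≤ l₃=4 ≤ 2+4=6  ✓
parity: l₁+l₂+l₃ = 10 is even  ✓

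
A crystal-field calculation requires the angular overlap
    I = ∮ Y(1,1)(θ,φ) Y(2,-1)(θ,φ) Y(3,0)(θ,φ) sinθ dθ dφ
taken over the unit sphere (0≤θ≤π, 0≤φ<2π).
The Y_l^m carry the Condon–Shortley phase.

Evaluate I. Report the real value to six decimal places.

0.143048

Rules hold: Σm=0, L=6 even, 1≤3≤3.
N = 3·5·7 = 105
Δ = 0!·2!·4!/7! = 1/105
Racah Σ t=0..0: t=0:+1/4 = 1/4
⇒ 3j(1 2 3; 0 0 0)² = 3/35, sgn -1
Racah Σ t=0..0: t=0:+1/12 = 1/12
⇒ 3j(1 2 3; 1 -1 0)² = 1/35, sgn -1
4πI² = N·(3j₀)²·(3jₘ)² = 9/35
I = +1·√(0.257143/4π) = 0.14304817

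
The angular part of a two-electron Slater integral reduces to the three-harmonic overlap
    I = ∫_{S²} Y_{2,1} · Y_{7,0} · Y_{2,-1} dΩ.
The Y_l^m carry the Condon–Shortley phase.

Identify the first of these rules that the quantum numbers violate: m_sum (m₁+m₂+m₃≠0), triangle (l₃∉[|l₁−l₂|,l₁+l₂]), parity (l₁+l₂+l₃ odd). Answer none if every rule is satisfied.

triangle

m₁+m₂+m₃ = 1 + 0 − 1 = 0  ✓
triangle: |2−7|=5 ≤ l₃=2 ≤ 2+7=9  ✗
parity: l₁+l₂+l₃ = 11 is odd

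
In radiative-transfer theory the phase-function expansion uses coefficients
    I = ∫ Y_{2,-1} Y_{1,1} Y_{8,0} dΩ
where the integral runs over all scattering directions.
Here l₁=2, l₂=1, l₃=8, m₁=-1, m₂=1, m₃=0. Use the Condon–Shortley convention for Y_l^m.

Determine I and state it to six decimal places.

0.000000

triangle: need 1≤l₃≤3, have 8; I=0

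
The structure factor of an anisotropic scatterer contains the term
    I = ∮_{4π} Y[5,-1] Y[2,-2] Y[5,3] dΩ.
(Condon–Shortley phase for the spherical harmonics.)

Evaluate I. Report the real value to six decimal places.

0.171169

Rules hold: Σm=0, L=12 even, 3≤5≤7.
N = 11·5·11 = 605
Δ = 2!·8!·2!/13! = 1/38610
Racah Σ t=0..2: t=0:+1/2880 t=1:−1/576 t=2:+1/2880 = -1/960
⇒ 3j(5 2 5; 0 0 0)² = 10/429, sgn +1
Racah Σ t=0..0: t=0:+1/5760 = 1/5760
⇒ 3j(5 2 5; -1 -2 3)² = 56/2145, sgn +1
4πI² = N·(3j₀)²·(3jₘ)² = 560/1521
I = +1·√(0.368179/4π) = 0.17116875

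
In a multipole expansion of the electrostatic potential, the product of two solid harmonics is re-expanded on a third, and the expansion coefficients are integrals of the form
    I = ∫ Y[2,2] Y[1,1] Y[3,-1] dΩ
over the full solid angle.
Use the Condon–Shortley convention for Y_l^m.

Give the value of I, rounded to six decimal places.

0.000000

2 + 1 − 1 = 2 ≠ 0: azimuthal integral kills it; I = 0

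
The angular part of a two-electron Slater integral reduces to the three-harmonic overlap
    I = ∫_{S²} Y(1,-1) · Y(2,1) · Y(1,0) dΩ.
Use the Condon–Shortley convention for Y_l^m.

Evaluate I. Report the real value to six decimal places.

m-sum 0 ✓  L=4 even ✓  1≤1≤3 ✓
Π(2lᵢ+1) = 3×5×3 = 45
triangle coeff Δ(1,2,1) = 1/30
Σ_t [1,1]: t=1:−1/1 = -1/1
(3j)²=2/15 [(1 2 1; 0 0 0)], sign=+1
Σ_t [2,2]: t=2:+1/2 = 1/2
(3j)²=1/10 [(1 2 1; -1 1 0)], sign=-1
⇒ 4πI² = 3/5
I = (-1)√(3/5/(4π)) = -0.21850969

-0.218510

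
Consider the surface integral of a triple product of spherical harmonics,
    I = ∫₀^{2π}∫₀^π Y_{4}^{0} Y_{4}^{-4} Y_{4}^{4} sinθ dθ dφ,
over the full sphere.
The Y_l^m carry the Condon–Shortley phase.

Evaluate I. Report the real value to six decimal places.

0.106525

m-sum 0 ✓  L=12 even ✓  0≤4≤8 ✓
Π(2lᵢ+1) = 9×9×9 = 729
triangle coeff Δ(4,4,4) = 1/450450
Σ_t [0,4]: t=0:+1/13824 t=1:−1/216 t=2:+1/64 t=3:−1/216 t=4:+1/13824 = 5/768
(3j)²=18/1001 [(4 4 4; 0 0 0)], sign=+1
Σ_t [0,0]: t=0:+1/13824 = 1/13824
(3j)²=14/1287 [(4 4 4; 0 -4 4)], sign=+1
⇒ 4πI² = 2916/20449
I = (+1)√(2916/20449/(4π)) = 0.10652531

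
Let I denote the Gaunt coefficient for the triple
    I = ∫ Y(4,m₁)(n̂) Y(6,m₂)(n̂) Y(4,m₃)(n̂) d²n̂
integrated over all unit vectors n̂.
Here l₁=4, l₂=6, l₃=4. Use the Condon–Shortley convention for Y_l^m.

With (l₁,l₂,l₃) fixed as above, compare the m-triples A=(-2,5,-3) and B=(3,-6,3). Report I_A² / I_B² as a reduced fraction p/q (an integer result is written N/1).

Same 4,6,4: normalisation and zero-m 3j drop out of the ratio.
A: Δ: 6! 2! 6! / 15! → 1/1261260; sum: t=5:−1/86400 t=6:+1/172800 = -1/172800; 3j²(4 6 4; -2 5 -3) = Δ·Π!·Σ² = 1/130  (sign +1)
B: Δ: 6! 2! 6! / 15! → 1/1261260; sum: t=0:+1/518400 = 1/518400; 3j²(4 6 4; 3 -6 3) = Δ·Π!·Σ² = 7/195  (sign -1)
I_A²/I_B² = (1/130)/(7/195) = 3/14

3/14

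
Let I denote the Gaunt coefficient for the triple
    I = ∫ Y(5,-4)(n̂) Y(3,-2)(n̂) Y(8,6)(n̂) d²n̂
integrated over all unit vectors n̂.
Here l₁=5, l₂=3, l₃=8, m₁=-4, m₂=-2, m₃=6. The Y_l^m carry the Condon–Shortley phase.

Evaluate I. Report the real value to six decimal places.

0.265660

Checks pass: Σm=0; 16 even; l₃=8∈[2,8].
(2·5+1)(2·3+1)(2·8+1) = 1309
Δ: 0! 10! 6! / 17! → 1/136136
sum: t=0:+1/518400 = 1/518400
3j²(5 3 8; 0 0 0) = Δ·Π!·Σ² = 56/2431  (sign +1)
sum: t=0:+1/43545600 = 1/43545600
3j²(5 3 8; -4 -2 6) = Δ·Π!·Σ² = 1/34  (sign +1)
combine: 4πI² = 1309·56/2431·1/34 = 196/221
take √, sign +1: I = 0.26566049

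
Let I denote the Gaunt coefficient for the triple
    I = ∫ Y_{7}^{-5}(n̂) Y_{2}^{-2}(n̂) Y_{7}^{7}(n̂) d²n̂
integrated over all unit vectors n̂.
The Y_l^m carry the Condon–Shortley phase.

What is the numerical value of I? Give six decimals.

m-sum 0 ✓  L=16 even ✓  5≤7≤9 ✓
Π(2lᵢ+1) = 15×5×15 = 1125
triangle coeff Δ(7,2,7) = 1/185640
Σ_t [0,2]: t=0:+1/2419200 t=1:−1/518400 t=2:+1/2419200 = -1/907200
(3j)²=56/3315 [(7 2 7; 0 0 0)], sign=+1
Σ_t [0,0]: t=0:+1/1916006400 = 1/1916006400
(3j)²=1/340 [(7 2 7; -5 -2 7)], sign=+1
⇒ 4πI² = 210/3757
I = (+1)√(210/3757/(4π)) = 0.06669359

0.066694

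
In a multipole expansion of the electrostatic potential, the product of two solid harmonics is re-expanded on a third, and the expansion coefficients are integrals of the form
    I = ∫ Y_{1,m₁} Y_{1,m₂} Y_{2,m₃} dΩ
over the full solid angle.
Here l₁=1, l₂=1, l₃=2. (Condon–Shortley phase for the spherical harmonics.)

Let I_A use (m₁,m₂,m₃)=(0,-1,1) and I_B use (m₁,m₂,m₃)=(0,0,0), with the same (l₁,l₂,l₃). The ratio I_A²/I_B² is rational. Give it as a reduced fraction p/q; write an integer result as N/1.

3/4

Same 1,1,2: normalisation and zero-m 3j drop out of the ratio.
A: Δ: 0! 2! 2! / 5! → 1/30; sum: t=0:+1/2 = 1/2; 3j²(1 1 2; 0 -1 1) = Δ·Π!·Σ² = 1/10  (sign -1)
B: Δ: 0! 2! 2! / 5! → 1/30; sum: t=0:+1/1 = 1/1; 3j²(1 1 2; 0 0 0) = Δ·Π!·Σ² = 2/15  (sign +1)
I_A²/I_B² = (1/10)/(2/15) = 3/4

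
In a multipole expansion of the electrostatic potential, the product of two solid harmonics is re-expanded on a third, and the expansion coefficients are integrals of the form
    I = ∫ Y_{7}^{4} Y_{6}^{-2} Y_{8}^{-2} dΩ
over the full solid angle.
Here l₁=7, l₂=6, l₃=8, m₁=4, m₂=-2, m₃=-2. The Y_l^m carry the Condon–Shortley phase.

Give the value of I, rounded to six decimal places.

L=21 odd ⇒ parity kills the (l;000) factor ⇒ I = 0

0.000000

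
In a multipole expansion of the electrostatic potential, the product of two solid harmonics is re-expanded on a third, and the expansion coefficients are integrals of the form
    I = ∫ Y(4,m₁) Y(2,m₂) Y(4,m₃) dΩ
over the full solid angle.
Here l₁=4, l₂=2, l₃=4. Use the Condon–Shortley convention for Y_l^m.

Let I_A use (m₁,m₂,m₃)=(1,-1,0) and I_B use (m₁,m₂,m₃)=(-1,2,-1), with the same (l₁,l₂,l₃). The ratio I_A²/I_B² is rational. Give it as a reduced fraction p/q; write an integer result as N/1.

l's match ⇒ only the (l;m) 3-j factors differ between A and B.
A: triangle coeff Δ(4,2,4) = 1/13860; Σ_t [0,1]: t=0:+1/72 t=1:−1/96 = 1/288; (3j)²=1/462 [(4 2 4; 1 -1 0)], sign=+1
B: triangle coeff Δ(4,2,4) = 1/13860; Σ_t [2,2]: t=2:+1/144 = 1/144; (3j)²=10/231 [(4 2 4; -1 2 -1)], sign=-1
I_A²/I_B² = (1/462)/(10/231) = 1/20

1/20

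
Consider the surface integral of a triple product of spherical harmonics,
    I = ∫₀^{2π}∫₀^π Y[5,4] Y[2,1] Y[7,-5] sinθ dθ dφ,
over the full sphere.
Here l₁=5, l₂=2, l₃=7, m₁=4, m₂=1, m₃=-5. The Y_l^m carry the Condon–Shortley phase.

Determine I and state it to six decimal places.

m-sum 0 ✓  L=14 even ✓  3≤7≤7 ✓
Π(2lᵢ+1) = 11×5×15 = 825
triangle coeff Δ(5,2,7) = 1/15015
Σ_t [0,0]: t=0:+1/57600 = 1/57600
(3j)²=21/715 [(5 2 7; 0 0 0)], sign=-1
Σ_t [0,0]: t=0:+1/2177280 = 1/2177280
(3j)²=8/273 [(5 2 7; 4 1 -5)], sign=+1
⇒ 4πI² = 120/169
I = (-1)√(120/169/(4π)) = -0.23770720

-0.237707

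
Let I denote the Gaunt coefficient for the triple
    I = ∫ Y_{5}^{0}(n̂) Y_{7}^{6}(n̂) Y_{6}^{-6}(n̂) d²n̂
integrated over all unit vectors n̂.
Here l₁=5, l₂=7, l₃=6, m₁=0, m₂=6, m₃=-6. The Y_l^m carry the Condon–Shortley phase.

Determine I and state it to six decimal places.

m-sum 0 ✓  L=18 even ✓  2≤6≤12 ✓
Π(2lᵢ+1) = 11×15×13 = 2145
triangle coeff Δ(5,7,6) = 1/174594420
Σ_t [1,5]: t=1:−1/4147200 t=2:+1/207360 t=3:−1/82944 t=4:+1/207360 t=5:−1/4147200 = -1/345600
(3j)²=420/46189 [(5 7 6; 0 0 0)], sign=-1
Σ_t [5,5]: t=5:−1/116121600 = -1/116121600
(3j)²=165/9044 [(5 7 6; 0 6 -6)], sign=-1
⇒ 4πI² = 37125/104329
I = (+1)√(37125/104329/(4π)) = 0.16827739

0.168277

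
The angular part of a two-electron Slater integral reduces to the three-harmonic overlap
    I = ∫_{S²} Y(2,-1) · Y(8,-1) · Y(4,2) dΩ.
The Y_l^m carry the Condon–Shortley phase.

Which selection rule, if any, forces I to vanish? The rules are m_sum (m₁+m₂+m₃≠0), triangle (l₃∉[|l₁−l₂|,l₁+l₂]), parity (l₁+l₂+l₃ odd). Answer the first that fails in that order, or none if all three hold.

m₁+m₂+m₃ = -1 − 1 + 2 = 0  ✓
triangle: |2−8|=6 ≤ l₃=4 ≤ 2+8=10  ✗
parity: l₁+l₂+l₃ = 14 is even

triangle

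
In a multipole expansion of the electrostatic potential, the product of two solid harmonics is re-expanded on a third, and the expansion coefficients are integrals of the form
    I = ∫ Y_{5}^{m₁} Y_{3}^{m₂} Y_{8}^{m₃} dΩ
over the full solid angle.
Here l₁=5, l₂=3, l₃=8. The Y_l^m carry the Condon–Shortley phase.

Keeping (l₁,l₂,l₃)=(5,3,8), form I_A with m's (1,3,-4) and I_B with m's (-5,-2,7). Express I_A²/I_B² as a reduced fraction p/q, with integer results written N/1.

l's match ⇒ only the (l;m) 3-j factors differ between A and B.
A: triangle coeff Δ(5,3,8) = 1/136136; Σ_t [0,0]: t=0:+1/12441600 = 1/12441600; (3j)²=3/442 [(5 3 8; 1 3 -4)], sign=+1
B: triangle coeff Δ(5,3,8) = 1/136136; Σ_t [0,0]: t=0:+1/435456000 = 1/435456000; (3j)²=3/136 [(5 3 8; -5 -2 7)], sign=-1
I_A²/I_B² = (3/442)/(3/136) = 4/13

4/13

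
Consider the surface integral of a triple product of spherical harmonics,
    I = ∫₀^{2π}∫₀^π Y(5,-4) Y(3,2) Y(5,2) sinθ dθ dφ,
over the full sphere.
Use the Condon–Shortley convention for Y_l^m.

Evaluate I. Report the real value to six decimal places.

l₁+l₂+l₃=13 is odd: 3j(l;000)=0 ⇒ I=0

0.000000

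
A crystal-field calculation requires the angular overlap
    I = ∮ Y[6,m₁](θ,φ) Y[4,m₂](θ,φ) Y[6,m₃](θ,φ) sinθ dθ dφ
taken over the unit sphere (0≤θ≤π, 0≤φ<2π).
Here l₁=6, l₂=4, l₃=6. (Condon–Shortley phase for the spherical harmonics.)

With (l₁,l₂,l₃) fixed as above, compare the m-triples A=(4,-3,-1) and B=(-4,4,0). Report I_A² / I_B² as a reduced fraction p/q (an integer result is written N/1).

25/21

Shared (l₁,l₂,l₃)=(6,4,6): N and (l;000)² cancel in I_A²/I_B².
A: Δ = 4!·8!·4!/17! = 1/15315300; Racah Σ t=0..1: t=0:+1/207360 t=1:−1/725760 = 1/290304; ⇒ 3j(6 4 6; 4 -3 -1)² = 125/7293, sgn -1
B: Δ = 4!·8!·4!/17! = 1/15315300; Racah Σ t=4..4: t=4:+1/829440 = 1/829440; ⇒ 3j(6 4 6; -4 4 0)² = 35/2431, sgn +1
I_A²/I_B² = (125/7293)/(35/2431) = 25/21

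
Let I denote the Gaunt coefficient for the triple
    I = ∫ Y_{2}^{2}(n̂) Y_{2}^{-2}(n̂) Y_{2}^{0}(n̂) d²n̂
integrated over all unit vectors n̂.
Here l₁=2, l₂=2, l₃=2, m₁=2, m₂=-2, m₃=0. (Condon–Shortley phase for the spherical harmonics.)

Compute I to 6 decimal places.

-0.180224

Rules hold: Σm=0, L=6 even, 0≤2≤4.
N = 5·5·5 = 125
Δ = 2!·2!·2!/7! = 1/630
Racah Σ t=0..2: t=0:+1/8 t=1:−1/1 t=2:+1/8 = -3/4
⇒ 3j(2 2 2; 0 0 0)² = 2/35, sgn -1
Racah Σ t=0..0: t=0:+1/8 = 1/8
⇒ 3j(2 2 2; 2 -2 0)² = 2/35, sgn +1
4πI² = N·(3j₀)²·(3jₘ)² = 20/49
I = -1·√(0.408163/4π) = -0.18022375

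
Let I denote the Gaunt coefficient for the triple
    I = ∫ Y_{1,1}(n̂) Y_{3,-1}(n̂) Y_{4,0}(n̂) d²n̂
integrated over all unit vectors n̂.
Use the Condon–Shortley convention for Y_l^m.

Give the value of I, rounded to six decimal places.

0.150786

Checks pass: Σm=0; 8 even; l₃=4∈[2,4].
(2·1+1)(2·3+1)(2·4+1) = 189
Δ: 0! 2! 6! / 9! → 1/252
sum: t=0:+1/36 = 1/36
3j²(1 3 4; 0 0 0) = Δ·Π!·Σ² = 4/63  (sign +1)
sum: t=0:+1/96 = 1/96
3j²(1 3 4; 1 -1 0) = Δ·Π!·Σ² = 1/42  (sign +1)
combine: 4πI² = 189·4/63·1/42 = 2/7
take √, sign +1: I = 0.15078601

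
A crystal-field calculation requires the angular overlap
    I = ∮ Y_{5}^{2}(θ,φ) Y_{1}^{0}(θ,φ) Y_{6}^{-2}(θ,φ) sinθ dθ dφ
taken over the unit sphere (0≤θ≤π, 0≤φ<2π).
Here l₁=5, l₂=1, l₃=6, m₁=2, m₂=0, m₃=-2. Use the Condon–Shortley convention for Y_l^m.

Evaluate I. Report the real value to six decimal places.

Rules hold: Σm=0, L=12 even, 4≤6≤6.
N = 11·3·13 = 429
Δ = 0!·10!·2!/13! = 1/858
Racah Σ t=0..0: t=0:+1/14400 = 1/14400
⇒ 3j(5 1 6; 0 0 0)² = 6/143, sgn +1
Racah Σ t=0..0: t=0:+1/30240 = 1/30240
⇒ 3j(5 1 6; 2 0 -2)² = 16/429, sgn +1
4πI² = N·(3j₀)²·(3jₘ)² = 96/143
I = +1·√(0.671329/4π) = 0.23113338

0.231133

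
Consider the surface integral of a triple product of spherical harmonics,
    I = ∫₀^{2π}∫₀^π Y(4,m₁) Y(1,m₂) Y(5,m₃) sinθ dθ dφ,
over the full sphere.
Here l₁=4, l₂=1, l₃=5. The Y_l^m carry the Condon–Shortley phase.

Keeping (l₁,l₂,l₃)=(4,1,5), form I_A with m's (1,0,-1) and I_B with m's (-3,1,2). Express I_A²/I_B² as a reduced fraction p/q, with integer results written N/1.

Shared (l₁,l₂,l₃)=(4,1,5): N and (l;000)² cancel in I_A²/I_B².
A: Δ = 0!·8!·2!/11! = 1/495; Racah Σ t=0..0: t=0:+1/720 = 1/720; ⇒ 3j(4 1 5; 1 0 -1)² = 8/165, sgn +1
B: Δ = 0!·8!·2!/11! = 1/495; Racah Σ t=0..0: t=0:+1/10080 = 1/10080; ⇒ 3j(4 1 5; -3 1 2)² = 1/165, sgn -1
I_A²/I_B² = (8/165)/(1/165) = 8/1

8/1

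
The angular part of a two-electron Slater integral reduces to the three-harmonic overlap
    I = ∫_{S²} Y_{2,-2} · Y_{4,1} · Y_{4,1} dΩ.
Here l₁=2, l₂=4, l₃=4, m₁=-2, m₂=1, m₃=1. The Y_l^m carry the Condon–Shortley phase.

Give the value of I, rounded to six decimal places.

0.200662

Checks pass: Σm=0; 10 even; l₃=4∈[2,6].
(2·2+1)(2·4+1)(2·4+1) = 405
Δ: 2! 2! 6! / 11! → 1/13860
sum: t=0:+1/192 t=1:−1/36 t=2:+1/192 = -5/288
3j²(2 4 4; 0 0 0) = Δ·Π!·Σ² = 20/693  (sign -1)
sum: t=2:+1/144 = 1/144
3j²(2 4 4; -2 1 1) = Δ·Π!·Σ² = 10/231  (sign -1)
combine: 4πI² = 405·20/693·10/231 = 3000/5929
take √, sign +1: I = 0.20066192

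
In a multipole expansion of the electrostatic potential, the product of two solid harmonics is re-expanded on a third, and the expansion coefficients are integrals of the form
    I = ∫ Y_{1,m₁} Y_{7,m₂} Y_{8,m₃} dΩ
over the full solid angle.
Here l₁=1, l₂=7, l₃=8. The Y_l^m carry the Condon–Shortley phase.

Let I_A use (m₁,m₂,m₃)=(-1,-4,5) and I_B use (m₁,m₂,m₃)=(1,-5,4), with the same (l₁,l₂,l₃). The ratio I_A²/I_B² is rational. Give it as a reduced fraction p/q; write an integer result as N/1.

13/1

Same 1,7,8: normalisation and zero-m 3j drop out of the ratio.
A: Δ: 0! 2! 14! / 17! → 1/2040; sum: t=0:+1/479001600 = 1/479001600; 3j²(1 7 8; -1 -4 5) = Δ·Π!·Σ² = 13/340  (sign -1)
B: Δ: 0! 2! 14! / 17! → 1/2040; sum: t=0:+1/1916006400 = 1/1916006400; 3j²(1 7 8; 1 -5 4) = Δ·Π!·Σ² = 1/340  (sign +1)
I_A²/I_B² = (13/340)/(1/340) = 13/1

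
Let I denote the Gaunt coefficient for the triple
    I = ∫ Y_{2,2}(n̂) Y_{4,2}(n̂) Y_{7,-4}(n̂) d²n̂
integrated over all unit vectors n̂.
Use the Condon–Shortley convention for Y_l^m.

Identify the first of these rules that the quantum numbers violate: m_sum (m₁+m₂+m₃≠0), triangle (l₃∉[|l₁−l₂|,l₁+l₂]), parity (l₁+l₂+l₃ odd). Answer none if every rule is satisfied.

triangle

Σmᵢ = 0  ✓
l₃∈[|l₁−l₂|,l₁+l₂]=[2,6], have l₃=7  ✗
Σlᵢ = 13 ⇒ odd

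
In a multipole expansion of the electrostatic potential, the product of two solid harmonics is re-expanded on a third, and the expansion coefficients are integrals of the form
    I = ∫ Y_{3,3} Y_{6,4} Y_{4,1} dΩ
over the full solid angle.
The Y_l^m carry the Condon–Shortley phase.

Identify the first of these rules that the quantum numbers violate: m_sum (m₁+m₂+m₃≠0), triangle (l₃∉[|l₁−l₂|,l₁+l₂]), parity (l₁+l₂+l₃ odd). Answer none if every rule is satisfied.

m_sum

Σmᵢ = 8  ✗
l₃∈[|l₁−l₂|,l₁+l₂]=[3,9], have l₃=4
Σlᵢ = 13 ⇒ odd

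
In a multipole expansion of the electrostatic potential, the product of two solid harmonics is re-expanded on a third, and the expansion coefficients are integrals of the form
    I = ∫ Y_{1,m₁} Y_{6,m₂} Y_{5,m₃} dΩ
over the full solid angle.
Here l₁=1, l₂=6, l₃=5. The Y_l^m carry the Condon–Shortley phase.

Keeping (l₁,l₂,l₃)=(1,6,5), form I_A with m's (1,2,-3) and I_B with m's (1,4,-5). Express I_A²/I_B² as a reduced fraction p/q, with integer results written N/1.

6/1

l's match ⇒ only the (l;m) 3-j factors differ between A and B.
A: triangle coeff Δ(1,6,5) = 1/858; Σ_t [0,0]: t=0:+1/161280 = 1/161280; (3j)²=1/143 [(1 6 5; 1 2 -3)], sign=+1
B: triangle coeff Δ(1,6,5) = 1/858; Σ_t [0,0]: t=0:+1/7257600 = 1/7257600; (3j)²=1/858 [(1 6 5; 1 4 -5)], sign=+1
I_A²/I_B² = (1/143)/(1/858) = 6/1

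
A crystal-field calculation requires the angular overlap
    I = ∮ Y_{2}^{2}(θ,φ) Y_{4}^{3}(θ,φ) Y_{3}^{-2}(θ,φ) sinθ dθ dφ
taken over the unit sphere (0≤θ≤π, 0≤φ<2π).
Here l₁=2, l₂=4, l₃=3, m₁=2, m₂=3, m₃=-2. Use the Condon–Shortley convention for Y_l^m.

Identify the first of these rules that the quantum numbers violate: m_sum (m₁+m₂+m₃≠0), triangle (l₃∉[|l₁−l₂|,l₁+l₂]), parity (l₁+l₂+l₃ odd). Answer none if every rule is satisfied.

m₁+m₂+m₃ = 2 + 3 − 2 = 3  ✗
triangle: |2−4|=2 ≤ l₃=3 ≤ 2+4=6
parity: l₁+l₂+l₃ = 9 is odd

m_sum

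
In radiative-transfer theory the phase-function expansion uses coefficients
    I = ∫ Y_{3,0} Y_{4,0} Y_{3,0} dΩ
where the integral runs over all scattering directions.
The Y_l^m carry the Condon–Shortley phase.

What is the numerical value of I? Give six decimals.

0.153870

Checks pass: Σm=0; 10 even; l₃=3∈[1,7].
(2·3+1)(2·4+1)(2·3+1) = 441
Δ: 4! 2! 4! / 11! → 1/34650
sum: t=1:−1/72 t=2:+1/16 t=3:−1/72 = 5/144
3j²(3 4 3; 0 0 0) = Δ·Π!·Σ² = 2/77  (sign -1)
(m-triple is (0,0,0) — same symbol as above.)
combine: 4πI² = 441·2/77·2/77 = 36/121
take √, sign +1: I = 0.15386989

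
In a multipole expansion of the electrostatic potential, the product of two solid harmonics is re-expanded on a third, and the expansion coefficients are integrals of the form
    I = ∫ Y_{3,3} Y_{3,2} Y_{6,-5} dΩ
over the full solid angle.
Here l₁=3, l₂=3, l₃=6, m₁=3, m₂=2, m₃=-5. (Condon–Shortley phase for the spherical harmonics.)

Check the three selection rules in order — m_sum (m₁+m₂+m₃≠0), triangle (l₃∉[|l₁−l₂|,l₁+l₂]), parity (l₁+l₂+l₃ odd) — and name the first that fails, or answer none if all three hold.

m₁+m₂+m₃ = 3 + 2 − 5 = 0  ✓
triangle: |3−3|=0 ≤ l₃=6 ≤ 3+3=6  ✓
parity: l₁+l₂+l₃ = 12 is even  ✓

none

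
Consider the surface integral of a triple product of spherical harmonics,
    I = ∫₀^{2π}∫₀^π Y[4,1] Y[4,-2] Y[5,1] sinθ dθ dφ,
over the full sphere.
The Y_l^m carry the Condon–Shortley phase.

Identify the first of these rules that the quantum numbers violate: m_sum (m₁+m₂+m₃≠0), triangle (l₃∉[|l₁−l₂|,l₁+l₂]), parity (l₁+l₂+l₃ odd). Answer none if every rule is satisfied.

Σmᵢ = 0  ✓
l₃∈[|l₁−l₂|,l₁+l₂]=[0,8], have l₃=5  ✓
Σlᵢ = 13 ⇒ odd  ✗

parity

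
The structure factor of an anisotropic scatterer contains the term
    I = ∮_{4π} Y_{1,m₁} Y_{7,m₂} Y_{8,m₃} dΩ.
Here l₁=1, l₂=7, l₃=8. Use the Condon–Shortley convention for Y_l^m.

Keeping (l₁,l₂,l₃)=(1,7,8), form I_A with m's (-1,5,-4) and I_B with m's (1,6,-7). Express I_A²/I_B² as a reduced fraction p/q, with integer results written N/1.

2/35

Shared (l₁,l₂,l₃)=(1,7,8): N and (l;000)² cancel in I_A²/I_B².
A: Δ = 0!·2!·14!/17! = 1/2040; Racah Σ t=0..0: t=0:+1/1916006400 = 1/1916006400; ⇒ 3j(1 7 8; -1 5 -4)² = 1/340, sgn +1
B: Δ = 0!·2!·14!/17! = 1/2040; Racah Σ t=0..0: t=0:+1/12454041600 = 1/12454041600; ⇒ 3j(1 7 8; 1 6 -7)² = 7/136, sgn -1
I_A²/I_B² = (1/340)/(7/136) = 2/35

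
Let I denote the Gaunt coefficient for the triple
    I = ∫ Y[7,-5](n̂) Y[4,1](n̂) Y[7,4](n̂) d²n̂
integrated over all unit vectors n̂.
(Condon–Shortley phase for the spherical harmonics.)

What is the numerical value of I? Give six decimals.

-0.036504

m-sum 0 ✓  L=18 even ✓  3≤7≤11 ✓
Π(2lᵢ+1) = 15×9×15 = 2025
triangle coeff Δ(7,4,7) = 1/58198140
Σ_t [0,4]: t=0:+1/17418240 t=1:−1/622080 t=2:+1/230400 t=3:−1/622080 t=4:+1/17418240 = 1/806400
(3j)²=2268/230945 [(7 4 7; 0 0 0)], sign=-1
Σ_t [2,4]: t=2:+1/87091200 t=3:−1/8709120 t=4:+1/11612160 = -1/58060800
(3j)²=99/117572 [(7 4 7; -5 1 4)], sign=+1
⇒ 4πI² = 295245/17631601
I = (-1)√(295245/17631601/(4π)) = -0.03650400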